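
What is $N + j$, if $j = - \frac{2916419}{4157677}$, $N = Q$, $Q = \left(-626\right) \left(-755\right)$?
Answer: $\frac{1965039964091}{4157677} \approx 4.7263 \cdot 10^{5}$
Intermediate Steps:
$Q = 472630$
$N = 472630$
$j = - \frac{2916419}{4157677}$ ($j = \left(-2916419\right) \frac{1}{4157677} = - \frac{2916419}{4157677} \approx -0.70145$)
$N + j = 472630 - \frac{2916419}{4157677} = \frac{1965039964091}{4157677}$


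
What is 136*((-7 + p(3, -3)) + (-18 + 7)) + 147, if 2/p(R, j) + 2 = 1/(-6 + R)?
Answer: -16923/7 ≈ -2417.6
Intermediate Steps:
p(R, j) = 2/(-2 + 1/(-6 + R))
136*((-7 + p(3, -3)) + (-18 + 7)) + 147 = 136*((-7 + 2*(6 - 1*3)/(-13 + 2*3)) + (-18 + 7)) + 147 = 136*((-7 + 2*(6 - 3)/(-13 + 6)) - 11) + 147 = 136*((-7 + 2*3/(-7)) - 11) + 147 = 136*((-7 + 2*(-⅐)*3) - 11) + 147 = 136*((-7 - 6/7) - 11) + 147 = 136*(-55/7 - 11) + 147 = 136*(-132/7) + 147 = -17952/7 + 147 = -16923/7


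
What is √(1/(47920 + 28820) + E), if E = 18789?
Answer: √27662234913285/38370 ≈ 137.07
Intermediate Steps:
√(1/(47920 + 28820) + E) = √(1/(47920 + 28820) + 18789) = √(1/76740 + 18789) = √(1441867861/76740) = √27662234913285/38370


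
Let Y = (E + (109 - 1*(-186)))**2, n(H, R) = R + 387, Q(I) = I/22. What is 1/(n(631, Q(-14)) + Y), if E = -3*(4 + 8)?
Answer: 11/742141 ≈ 1.4822e-5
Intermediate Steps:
E = -36 (E = -3*12 = -36)
Q(I) = I/22 (Q(I) = I*(1/22) = I/22)
n(H, R) = 387 + R
Y = 67081 (Y = (-36 + (109 - 1*(-186)))**2 = (-36 + (109 + 186))**2 = (-36 + 295)**2 = 259**2 = 67081)
1/(n(631, Q(-14)) + Y) = 1/((387 + (1/22)*(-14)) + 67081) = 1/((387 - 7/11) + 67081) = 1/(4250/11 + 67081) = 1/(742141/11) = 11/742141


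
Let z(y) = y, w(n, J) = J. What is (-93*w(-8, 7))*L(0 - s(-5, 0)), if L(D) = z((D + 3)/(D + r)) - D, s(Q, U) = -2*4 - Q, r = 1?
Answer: 1953/2 ≈ 976.50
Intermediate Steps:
s(Q, U) = -8 - Q
L(D) = -D + (3 + D)/(1 + D) (L(D) = (D + 3)/(D + 1) - D = (3 + D)/(1 + D) - D = -D + (3 + D)/(1 + D))
(-93*w(-8, 7))*L(0 - s(-5, 0)) = (-93*7)*((3 - (0 - (-8 - 1*(-5)))²)/(1 + (0 - (-8 - 1*(-5))))) = -651*(3 - (0 - (-8 + 5))²)/(1 + (0 - (-8 + 5))) = -651*(3 - (0 - 1*(-3))²)/(1 + (0 - 1*(-3))) = -651*(3 - (0 + 3)²)/(1 + (0 + 3)) = -651*(3 - 1*3²)/(1 + 3) = -651*(3 - 1*9)/4 = -651*(3 - 9)/4 = -651*(-6)/4 = -651*(-3/2) = 1953/2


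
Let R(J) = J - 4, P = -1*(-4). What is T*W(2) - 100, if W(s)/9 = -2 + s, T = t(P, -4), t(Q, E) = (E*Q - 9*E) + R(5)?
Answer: -100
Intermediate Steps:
P = 4
R(J) = -4 + J
t(Q, E) = 1 - 9*E + E*Q (t(Q, E) = (E*Q - 9*E) + (-4 + 5) = (-9*E + E*Q) + 1 = 1 - 9*E + E*Q)
T = 21 (T = 1 - 9*(-4) - 4*4 = 1 + 36 - 16 = 21)
W(s) = -18 + 9*s (W(s) = 9*(-2 + s) = -18 + 9*s)
T*W(2) - 100 = 21*(-18 + 9*2) - 100 = 21*(-18 + 18) - 100 = 21*0 - 100 = 0 - 100 = -100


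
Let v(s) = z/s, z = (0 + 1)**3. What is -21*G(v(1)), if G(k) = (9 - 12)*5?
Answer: 315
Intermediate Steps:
z = 1 (z = 1**3 = 1)
v(s) = 1/s
G(k) = -15 (G(k) = -3*5 = -15)
-21*G(v(1)) = -21*(-15) = 315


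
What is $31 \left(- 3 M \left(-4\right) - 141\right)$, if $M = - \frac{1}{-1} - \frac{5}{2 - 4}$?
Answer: $-3069$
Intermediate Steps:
$M = \frac{7}{2}$ ($M = \left(-1\right) \left(-1\right) - \frac{5}{-2} = 1 - - \frac{5}{2} = 1 + \frac{5}{2} = \frac{7}{2} \approx 3.5$)
$31 \left(- 3 M \left(-4\right) - 141\right) = 31 \left(\left(-3\right) \frac{7}{2} \left(-4\right) - 141\right) = 31 \left(\left(- \frac{21}{2}\right) \left(-4\right) - 141\right) = 31 \left(42 - 141\right) = 31 \left(-99\right) = -3069$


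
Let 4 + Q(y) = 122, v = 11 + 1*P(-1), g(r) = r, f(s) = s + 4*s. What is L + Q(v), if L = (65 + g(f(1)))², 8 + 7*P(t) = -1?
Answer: 5018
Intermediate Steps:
f(s) = 5*s
P(t) = -9/7 (P(t) = -8/7 + (⅐)*(-1) = -8/7 - ⅐ = -9/7)
v = 68/7 (v = 11 + 1*(-9/7) = 11 - 9/7 = 68/7 ≈ 9.7143)
L = 4900 (L = (65 + 5*1)² = (65 + 5)² = 70² = 4900)
Q(y) = 118 (Q(y) = -4 + 122 = 118)
L + Q(v) = 4900 + 118 = 5018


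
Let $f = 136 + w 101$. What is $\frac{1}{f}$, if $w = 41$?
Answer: $\frac{1}{4277} \approx 0.00023381$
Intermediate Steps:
$f = 4277$ ($f = 136 + 41 \cdot 101 = 136 + 4141 = 4277$)
$\frac{1}{f} = \frac{1}{4277}$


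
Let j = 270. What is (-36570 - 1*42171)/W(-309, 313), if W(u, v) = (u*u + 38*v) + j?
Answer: -78741/107645 ≈ -0.73149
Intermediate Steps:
W(u, v) = 270 + u² + 38*v (W(u, v) = (u*u + 38*v) + 270 = (u² + 38*v) + 270 = 270 + u² + 38*v)
(-36570 - 1*42171)/W(-309, 313) = (-36570 - 1*42171)/(270 + (-309)² + 38*313) = (-36570 - 42171)/(270 + 95481 + 11894) = -78741/107645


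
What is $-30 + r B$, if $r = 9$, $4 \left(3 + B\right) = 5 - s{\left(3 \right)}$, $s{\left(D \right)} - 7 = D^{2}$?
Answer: $- \frac{327}{4} \approx -81.75$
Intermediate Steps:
$s{\left(D \right)} = 7 + D^{2}$
$B = - \frac{23}{4}$ ($B = -3 + \frac{5 - \left(7 + 3^{2}\right)}{4} = -3 + \frac{5 - \left(7 + 9\right)}{4} = -3 + \frac{5 - 16}{4} = -3 + \frac{1}{4} \left(-11\right) = -3 - \frac{11}{4} = - \frac{23}{4} \approx -5.75$)
$-30 + r B = -30 + 9 \left(- \frac{23}{4}\right) = -30 - \frac{207}{4} = - \frac{327}{4}$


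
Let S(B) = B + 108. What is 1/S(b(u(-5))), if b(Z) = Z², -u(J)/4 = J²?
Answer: 1/10108 ≈ 9.8931e-5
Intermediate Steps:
u(J) = -4*J²
S(B) = 108 + B
1/S(b(u(-5))) = 1/(108 + (-4*(-5)²)²) = 1/(108 + (-4*25)²) = 1/(108 + (-100)²) = 1/(108 + 10000) = 1/10108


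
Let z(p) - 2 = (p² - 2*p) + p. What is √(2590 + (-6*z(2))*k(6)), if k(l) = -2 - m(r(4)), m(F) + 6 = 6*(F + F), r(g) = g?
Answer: √3646 ≈ 60.382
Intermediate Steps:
z(p) = 2 + p² - p (z(p) = 2 + ((p² - 2*p) + p) = 2 + (p² - p) = 2 + p² - p)
m(F) = -6 + 12*F (m(F) = -6 + 6*(F + F) = -6 + 6*(2*F) = -6 + 12*F)
k(l) = -44 (k(l) = -2 - (-6 + 12*4) = -2 - (-6 + 48) = -2 - 1*42 = -2 - 42 = -44)
√(2590 + (-6*z(2))*k(6)) = √(2590 - 6*(2 + 2² - 1*2)*(-44)) = √(2590 - 6*(2 + 4 - 2)*(-44)) = √(2590 - 6*4*(-44)) = √(2590 - 24*(-44)) = √(2590 + 1056) = √3646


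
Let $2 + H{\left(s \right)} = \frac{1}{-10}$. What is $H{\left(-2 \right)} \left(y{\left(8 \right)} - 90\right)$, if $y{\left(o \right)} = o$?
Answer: $\frac{861}{5} \approx 172.2$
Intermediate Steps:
$H{\left(s \right)} = - \frac{21}{10}$ ($H{\left(s \right)} = -2 + \frac{1}{-10} = -2 - \frac{1}{10} = - \frac{21}{10}$)
$H{\left(-2 \right)} \left(y{\left(8 \right)} - 90\right) = - \frac{21 \left(8 - 90\right)}{10} = \left(- \frac{21}{10}\right) \left(-82\right) = \frac{861}{5}$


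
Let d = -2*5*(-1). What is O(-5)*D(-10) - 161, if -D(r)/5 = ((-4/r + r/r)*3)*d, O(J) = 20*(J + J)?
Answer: 41839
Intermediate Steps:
d = 10 (d = -10*(-1) = 10)
O(J) = 40*J (O(J) = 20*(2*J) = 40*J)
D(r) = -150 + 600/r (D(r) = -5*(-4/r + r/r)*3*10 = -5*(-4/r + 1)*3*10 = -5*(1 - 4/r)*3*10 = -5*(3 - 12/r)*10 = -5*(30 - 120/r) = -150 + 600/r)
O(-5)*D(-10) - 161 = (40*(-5))*(-150 + 600/(-10)) - 161 = -200*(-150 + 600*(-⅒)) - 161 = -200*(-150 - 60) - 161 = -200*(-210) - 161 = 42000 - 161 = 41839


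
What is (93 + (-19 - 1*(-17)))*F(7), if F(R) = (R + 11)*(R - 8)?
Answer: -1638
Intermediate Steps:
F(R) = (-8 + R)*(11 + R) (F(R) = (11 + R)*(-8 + R) = (-8 + R)*(11 + R))
(93 + (-19 - 1*(-17)))*F(7) = (93 + (-19 - 1*(-17)))*(-88 + 7**2 + 3*7) = (93 + (-19 + 17))*(-88 + 49 + 21) = (93 - 2)*(-18) = 91*(-18) = -1638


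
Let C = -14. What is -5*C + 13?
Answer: 83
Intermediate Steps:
-5*C + 13 = -5*(-14) + 13 = 70 + 13 = 83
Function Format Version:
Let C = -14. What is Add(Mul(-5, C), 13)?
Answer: 83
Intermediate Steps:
Add(Mul(-5, C), 13) = Add(Mul(-5, -14), 13) = Add(70, 13) = 83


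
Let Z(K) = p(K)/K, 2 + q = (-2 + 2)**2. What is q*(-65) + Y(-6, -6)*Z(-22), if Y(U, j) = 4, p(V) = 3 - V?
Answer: 1380/11 ≈ 125.45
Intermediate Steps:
q = -2 (q = -2 + (-2 + 2)**2 = -2 + 0**2 = -2 + 0 = -2)
Z(K) = (3 - K)/K
q*(-65) + Y(-6, -6)*Z(-22) = -2*(-65) + 4*((3 - 1*(-22))/(-22)) = 130 + 4*(-(3 + 22)/22) = 130 + 4*(-1/22*25) = 130 + 4*(-25/22) = 130 - 50/11 = 1380/11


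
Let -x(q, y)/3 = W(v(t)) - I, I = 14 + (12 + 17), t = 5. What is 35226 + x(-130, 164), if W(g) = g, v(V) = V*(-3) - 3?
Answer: 35409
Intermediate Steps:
v(V) = -3 - 3*V (v(V) = -3*V - 3 = -3 - 3*V)
I = 43 (I = 14 + 29 = 43)
x(q, y) = 183 (x(q, y) = -3*((-3 - 3*5) - 1*43) = -3*((-3 - 15) - 43) = -3*(-18 - 43) = -3*(-61) = 183)
35226 + x(-130, 164) = 35226 + 183 = 35409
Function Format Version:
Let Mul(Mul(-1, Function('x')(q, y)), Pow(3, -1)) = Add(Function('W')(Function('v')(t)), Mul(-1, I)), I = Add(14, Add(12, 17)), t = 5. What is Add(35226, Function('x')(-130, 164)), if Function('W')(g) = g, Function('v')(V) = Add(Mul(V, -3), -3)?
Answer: 35409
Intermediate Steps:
Function('v')(V) = Add(-3, Mul(-3, V)) (Function('v')(V) = Add(Mul(-3, V), -3) = Add(-3, Mul(-3, V)))
I = 43 (I = Add(14, 29) = 43)
Function('x')(q, y) = 183 (Function('x')(q, y) = Mul(-3, Add(Add(-3, Mul(-3, 5)), Mul(-1, 43))) = Mul(-3, Add(Add(-3, -15), -43)) = Mul(-3, Add(-18, -43)) = Mul(-3, -61) = 183)
Add(35226, Function('x')(-130, 164)) = Add(35226, 183) = 35409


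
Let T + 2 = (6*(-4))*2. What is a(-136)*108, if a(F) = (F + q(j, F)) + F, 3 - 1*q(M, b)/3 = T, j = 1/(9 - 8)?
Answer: -12204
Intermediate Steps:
j = 1 (j = 1/1 = 1)
T = -50 (T = -2 + (6*(-4))*2 = -2 - 24*2 = -2 - 48 = -50)
q(M, b) = 159 (q(M, b) = 9 - 3*(-50) = 9 + 150 = 159)
a(F) = 159 + 2*F (a(F) = (F + 159) + F = (159 + F) + F = 159 + 2*F)
a(-136)*108 = (159 + 2*(-136))*108 = (159 - 272)*108 = -113*108 = -12204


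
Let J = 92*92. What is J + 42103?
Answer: 50567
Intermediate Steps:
J = 8464
J + 42103 = 8464 + 42103 = 50567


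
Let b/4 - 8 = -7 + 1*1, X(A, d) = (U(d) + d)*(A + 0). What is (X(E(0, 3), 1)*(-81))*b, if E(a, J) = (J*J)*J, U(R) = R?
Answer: -34992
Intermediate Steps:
E(a, J) = J**3 (E(a, J) = J**2*J = J**3)
X(A, d) = 2*A*d (X(A, d) = (d + d)*(A + 0) = (2*d)*A = 2*A*d)
b = 8 (b = 32 + 4*(-7 + 1*1) = 32 + 4*(-7 + 1) = 32 + 4*(-6) = 32 - 24 = 8)
(X(E(0, 3), 1)*(-81))*b = ((2*3**3*1)*(-81))*8 = ((2*27*1)*(-81))*8 = (54*(-81))*8 = -4374*8 = -34992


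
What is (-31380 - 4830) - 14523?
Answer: -50733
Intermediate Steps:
(-31380 - 4830) - 14523 = -36210 - 14523 = -50733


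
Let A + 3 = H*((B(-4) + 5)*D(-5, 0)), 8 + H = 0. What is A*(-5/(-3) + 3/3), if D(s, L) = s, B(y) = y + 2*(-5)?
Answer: -968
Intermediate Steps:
B(y) = -10 + y (B(y) = y - 10 = -10 + y)
H = -8 (H = -8 + 0 = -8)
A = -363 (A = -3 - 8*((-10 - 4) + 5)*(-5) = -3 - 8*(-14 + 5)*(-5) = -3 - (-72)*(-5) = -3 - 8*45 = -3 - 360 = -363)
A*(-5/(-3) + 3/3) = -363*(-5/(-3) + 3/3) = -363*(-5*(-⅓) + 3*(⅓)) = -363*(5/3 + 1) = -363*8/3 = -968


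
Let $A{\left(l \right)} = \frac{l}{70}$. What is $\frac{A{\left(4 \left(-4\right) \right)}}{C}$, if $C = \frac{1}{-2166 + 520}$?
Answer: $\frac{13168}{35} \approx 376.23$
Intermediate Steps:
$A{\left(l \right)} = \frac{l}{70}$ ($A{\left(l \right)} = l \frac{1}{70} = \frac{l}{70}$)
$C = - \frac{1}{1646}$ ($C = \frac{1}{-1646} = - \frac{1}{1646} \approx -0.00060753$)
$\frac{A{\left(4 \left(-4\right) \right)}}{C} = \frac{\frac{1}{70} \cdot 4 \left(-4\right)}{- \frac{1}{1646}} = \frac{1}{70} \left(-16\right) \left(-1646\right) = \left(- \frac{8}{35}\right) \left(-1646\right) = \frac{13168}{35}$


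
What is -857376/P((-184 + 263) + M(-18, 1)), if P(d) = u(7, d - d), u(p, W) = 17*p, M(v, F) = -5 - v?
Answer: -857376/119 ≈ -7204.8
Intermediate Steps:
P(d) = 119 (P(d) = 17*7 = 119)
-857376/P((-184 + 263) + M(-18, 1)) = -857376/119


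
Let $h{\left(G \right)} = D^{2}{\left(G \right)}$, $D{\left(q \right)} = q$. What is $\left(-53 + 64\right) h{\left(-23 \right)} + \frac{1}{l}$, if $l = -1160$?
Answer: $\frac{6750039}{1160} \approx 5819.0$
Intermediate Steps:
$h{\left(G \right)} = G^{2}$
$\left(-53 + 64\right) h{\left(-23 \right)} + \frac{1}{l} = \left(-53 + 64\right) \left(-23\right)^{2} + \frac{1}{-1160} = 11 \cdot 529 - \frac{1}{1160} = 5819 - \frac{1}{1160} = \frac{6750039}{1160}$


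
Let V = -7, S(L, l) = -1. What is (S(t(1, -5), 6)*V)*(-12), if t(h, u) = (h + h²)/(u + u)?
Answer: -84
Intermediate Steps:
t(h, u) = (h + h²)/(2*u) (t(h, u) = (h + h²)/((2*u)) = (h + h²)*(1/(2*u)) = (h + h²)/(2*u))
(S(t(1, -5), 6)*V)*(-12) = -1*(-7)*(-12) = 7*(-12) = -84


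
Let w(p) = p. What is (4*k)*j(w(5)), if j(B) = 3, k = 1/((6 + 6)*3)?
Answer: ⅓ ≈ 0.33333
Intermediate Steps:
k = 1/36 (k = 1/(12*3) = 1/36 ≈ 0.027778)
(4*k)*j(w(5)) = (4*(1/36))*3 = (⅑)*3 = ⅓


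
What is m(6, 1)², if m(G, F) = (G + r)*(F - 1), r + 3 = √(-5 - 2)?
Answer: 0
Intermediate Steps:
r = -3 + I*√7 (r = -3 + √(-5 - 2) = -3 + √(-7) = -3 + I*√7 ≈ -3.0 + 2.6458*I)
m(G, F) = (-1 + F)*(-3 + G + I*√7) (m(G, F) = (G + (-3 + I*√7))*(F - 1) = (-3 + G + I*√7)*(-1 + F) = (-1 + F)*(-3 + G + I*√7))
m(6, 1)² = (3 - 1*6 + 1*6 - I*√7 - 1*1*(3 - I*√7))² = (3 - 6 + 6 - I*√7 + (-3 + I*√7))² = 0² = 0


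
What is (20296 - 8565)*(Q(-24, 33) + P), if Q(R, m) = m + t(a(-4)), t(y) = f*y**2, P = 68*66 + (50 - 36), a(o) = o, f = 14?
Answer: 55827829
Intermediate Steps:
P = 4502 (P = 4488 + 14 = 4502)
t(y) = 14*y**2
Q(R, m) = 224 + m (Q(R, m) = m + 14*(-4)**2 = m + 14*16 = m + 224 = 224 + m)
(20296 - 8565)*(Q(-24, 33) + P) = (20296 - 8565)*((224 + 33) + 4502) = 11731*(257 + 4502) = 11731*4759 = 55827829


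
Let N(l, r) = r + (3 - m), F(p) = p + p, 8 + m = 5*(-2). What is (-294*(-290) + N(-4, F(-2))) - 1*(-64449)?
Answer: 149726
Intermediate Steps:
m = -18 (m = -8 + 5*(-2) = -8 - 10 = -18)
F(p) = 2*p
N(l, r) = 21 + r (N(l, r) = r + (3 - 1*(-18)) = r + (3 + 18) = r + 21 = 21 + r)
(-294*(-290) + N(-4, F(-2))) - 1*(-64449) = (-294*(-290) + (21 + 2*(-2))) - 1*(-64449) = (85260 + (21 - 4)) + 64449 = (85260 + 17) + 64449 = 85277 + 64449 = 149726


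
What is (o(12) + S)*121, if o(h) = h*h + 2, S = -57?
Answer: 10769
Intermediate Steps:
o(h) = 2 + h² (o(h) = h² + 2 = 2 + h²)
(o(12) + S)*121 = ((2 + 12²) - 57)*121 = ((2 + 144) - 57)*121 = (146 - 57)*121 = 89*121 = 10769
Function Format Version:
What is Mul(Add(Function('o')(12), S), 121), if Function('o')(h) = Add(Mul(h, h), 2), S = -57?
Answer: 10769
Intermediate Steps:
Function('o')(h) = Add(2, Pow(h, 2)) (Function('o')(h) = Add(Pow(h, 2), 2) = Add(2, Pow(h, 2)))
Mul(Add(Function('o')(12), S), 121) = Mul(Add(Add(2, Pow(12, 2)), -57), 121) = Mul(Add(Add(2, 144), -57), 121) = Mul(Add(146, -57), 121) = Mul(89, 121) = 10769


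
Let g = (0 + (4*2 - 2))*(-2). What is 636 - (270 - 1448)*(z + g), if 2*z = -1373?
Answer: -822197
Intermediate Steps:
z = -1373/2 (z = (½)*(-1373) = -1373/2 ≈ -686.50)
g = -12 (g = (0 + (8 - 2))*(-2) = (0 + 6)*(-2) = 6*(-2) = -12)
636 - (270 - 1448)*(z + g) = 636 - (270 - 1448)*(-1373/2 - 12) = 636 - (-1178)*(-1397)/2 = 636 - 1*822833 = 636 - 822833 = -822197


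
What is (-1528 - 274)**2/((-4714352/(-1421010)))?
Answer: 576788669505/589294 ≈ 9.7878e+5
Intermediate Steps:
(-1528 - 274)**2/((-4714352/(-1421010))) = (-1802)**2/((-4714352*(-1/1421010))) = 3247204/(2357176/710505) = 3247204*(710505/2357176) = 576788669505/589294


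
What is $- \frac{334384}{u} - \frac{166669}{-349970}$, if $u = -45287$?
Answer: $\frac{124572307483}{15849091390} \approx 7.8599$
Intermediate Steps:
$- \frac{334384}{u} - \frac{166669}{-349970} = - \frac{334384}{-45287} - \frac{166669}{-349970} = \left(-334384\right) \left(- \frac{1}{45287}\right) - - \frac{166669}{349970} = \frac{334384}{45287} + \frac{166669}{349970} = \frac{124572307483}{15849091390}$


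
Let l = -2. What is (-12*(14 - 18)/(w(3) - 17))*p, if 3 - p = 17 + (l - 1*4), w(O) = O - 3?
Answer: 384/17 ≈ 22.588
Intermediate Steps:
w(O) = -3 + O
p = -8 (p = 3 - (17 + (-2 - 1*4)) = 3 - (17 + (-2 - 4)) = 3 - (17 - 6) = 3 - 1*11 = 3 - 11 = -8)
(-12*(14 - 18)/(w(3) - 17))*p = -12*(14 - 18)/((-3 + 3) - 17)*(-8) = -(-48)/(0 - 17)*(-8) = -(-48)/(-17)*(-8) = -(-48)*(-1)/17*(-8) = -12*4/17*(-8) = -48/17*(-8) = 384/17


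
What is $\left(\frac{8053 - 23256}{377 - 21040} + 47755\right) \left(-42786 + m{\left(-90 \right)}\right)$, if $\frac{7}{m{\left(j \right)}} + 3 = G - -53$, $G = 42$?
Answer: $- \frac{971063581440560}{475249} \approx -2.0433 \cdot 10^{9}$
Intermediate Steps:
$m{\left(j \right)} = \frac{7}{92}$ ($m{\left(j \right)} = \frac{7}{-3 + \left(42 - -53\right)} = \frac{7}{-3 + \left(42 + 53\right)} = \frac{7}{-3 + 95} = \frac{7}{92}$)
$\left(\frac{8053 - 23256}{377 - 21040} + 47755\right) \left(-42786 + m{\left(-90 \right)}\right) = \left(\frac{8053 - 23256}{377 - 21040} + 47755\right) \left(-42786 + \frac{7}{92}\right) = \left(- \frac{15203}{-20663} + 47755\right) \left(- \frac{3936305}{92}\right) = \left(\left(-15203\right) \left(- \frac{1}{20663}\right) + 47755\right) \left(- \frac{3936305}{92}\right) = \left(\frac{15203}{20663} + 47755\right) \left(- \frac{3936305}{92}\right) = \frac{986776768}{20663} \left(- \frac{3936305}{92}\right) = - \frac{971063581440560}{475249}$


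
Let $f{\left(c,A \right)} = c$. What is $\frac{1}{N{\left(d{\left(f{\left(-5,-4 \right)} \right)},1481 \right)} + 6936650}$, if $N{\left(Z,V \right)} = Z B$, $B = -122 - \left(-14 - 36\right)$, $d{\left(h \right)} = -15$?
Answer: $\frac{1}{6937730} \approx 1.4414 \cdot 10^{-7}$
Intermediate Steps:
$B = -72$ ($B = -122 - \left(-14 - 36\right) = -122 - -50 = -122 + 50 = -72$)
$N{\left(Z,V \right)} = - 72 Z$ ($N{\left(Z,V \right)} = Z \left(-72\right) = - 72 Z$)
$\frac{1}{N{\left(d{\left(f{\left(-5,-4 \right)} \right)},1481 \right)} + 6936650} = \frac{1}{\left(-72\right) \left(-15\right) + 6936650} = \frac{1}{1080 + 6936650} = \frac{1}{6937730}$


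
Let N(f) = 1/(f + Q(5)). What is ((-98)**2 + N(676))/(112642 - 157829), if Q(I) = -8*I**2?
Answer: -4571505/21509012 ≈ -0.21254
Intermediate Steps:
N(f) = 1/(-200 + f) (N(f) = 1/(f - 8*5**2) = 1/(f - 8*25) = 1/(f - 200) = 1/(-200 + f))
((-98)**2 + N(676))/(112642 - 157829) = ((-98)**2 + 1/(-200 + 676))/(112642 - 157829) = (9604 + 1/476)/(-45187) = (9604 + 1/476)*(-1/45187) = (4571505/476)*(-1/45187) = -4571505/21509012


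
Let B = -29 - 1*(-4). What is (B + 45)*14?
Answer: 280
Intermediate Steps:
B = -25 (B = -29 + 4 = -25)
(B + 45)*14 = (-25 + 45)*14 = 20*14 = 280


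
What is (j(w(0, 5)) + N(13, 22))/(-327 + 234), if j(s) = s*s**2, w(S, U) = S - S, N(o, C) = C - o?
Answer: -3/31 ≈ -0.096774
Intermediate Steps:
w(S, U) = 0
j(s) = s**3
(j(w(0, 5)) + N(13, 22))/(-327 + 234) = (0**3 + (22 - 1*13))/(-327 + 234) = (0 + (22 - 13))/(-93) = (0 + 9)*(-1/93) = 9*(-1/93) = -3/31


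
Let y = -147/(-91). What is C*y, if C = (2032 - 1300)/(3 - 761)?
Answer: -7686/4927 ≈ -1.5600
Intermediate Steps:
y = 21/13 (y = -147*(-1/91) = 21/13 ≈ 1.6154)
C = -366/379 (C = 732/(-758) = 732*(-1/758) = -366/379 ≈ -0.96570)
C*y = -366/379*21/13 = -7686/4927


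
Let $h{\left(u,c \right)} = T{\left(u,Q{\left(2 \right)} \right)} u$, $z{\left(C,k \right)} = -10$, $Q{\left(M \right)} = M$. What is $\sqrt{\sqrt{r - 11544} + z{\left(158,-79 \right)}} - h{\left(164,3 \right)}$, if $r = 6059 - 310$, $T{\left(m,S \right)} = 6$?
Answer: $-984 + \sqrt{-10 + i \sqrt{5795}} \approx -978.22 + 6.5871 i$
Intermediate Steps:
$r = 5749$ ($r = 6059 - 310 = 5749$)
$h{\left(u,c \right)} = 6 u$
$\sqrt{\sqrt{r - 11544} + z{\left(158,-79 \right)}} - h{\left(164,3 \right)} = \sqrt{\sqrt{5749 - 11544} - 10} - 6 \cdot 164 = \sqrt{\sqrt{-5795} - 10} - 984 = \sqrt{i \sqrt{5795} - 10} - 984 = \sqrt{-10 + i \sqrt{5795}} - 984 = -984 + \sqrt{-10 + i \sqrt{5795}}$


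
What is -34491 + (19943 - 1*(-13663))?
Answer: -885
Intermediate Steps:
-34491 + (19943 - 1*(-13663)) = -34491 + (19943 + 13663) = -34491 + 33606 = -885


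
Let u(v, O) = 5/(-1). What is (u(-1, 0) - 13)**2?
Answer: 324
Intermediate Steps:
u(v, O) = -5 (u(v, O) = 5*(-1) = -5)
(u(-1, 0) - 13)**2 = (-5 - 13)**2 = (-18)**2 = 324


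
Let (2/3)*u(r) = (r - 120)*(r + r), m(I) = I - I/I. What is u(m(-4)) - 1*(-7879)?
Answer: 9754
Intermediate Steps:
m(I) = -1 + I (m(I) = I - 1*1 = I - 1 = -1 + I)
u(r) = 3*r*(-120 + r) (u(r) = 3*((r - 120)*(r + r))/2 = 3*((-120 + r)*(2*r))/2 = 3*(2*r*(-120 + r))/2 = 3*r*(-120 + r))
u(m(-4)) - 1*(-7879) = 3*(-1 - 4)*(-120 + (-1 - 4)) - 1*(-7879) = 3*(-5)*(-120 - 5) + 7879 = 3*(-5)*(-125) + 7879 = 1875 + 7879 = 9754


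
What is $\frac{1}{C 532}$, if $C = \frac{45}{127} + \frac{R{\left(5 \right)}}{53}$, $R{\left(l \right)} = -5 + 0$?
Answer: $\frac{6731}{931000} \approx 0.0072299$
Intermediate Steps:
$R{\left(l \right)} = -5$
$C = \frac{1750}{6731}$ ($C = \frac{45}{127} - \frac{5}{53} = \frac{1750}{6731} \approx 0.25999$)
$\frac{1}{C 532} = \frac{1}{\frac{1750}{6731} \cdot 532} = \frac{6731}{1750} \cdot \frac{1}{532} = \frac{6731}{931000}$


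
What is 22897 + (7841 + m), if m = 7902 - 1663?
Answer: 36977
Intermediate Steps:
m = 6239
22897 + (7841 + m) = 22897 + (7841 + 6239) = 22897 + 14080 = 36977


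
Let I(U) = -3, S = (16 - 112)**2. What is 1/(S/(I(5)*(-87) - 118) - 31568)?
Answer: -143/4505008 ≈ -3.1742e-5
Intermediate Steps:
S = 9216 (S = (-96)**2 = 9216)
1/(S/(I(5)*(-87) - 118) - 31568) = 1/(9216/(-3*(-87) - 118) - 31568) = 1/(9216/(261 - 118) - 31568) = 1/(9216/143 - 31568) = 1/(-4505008/143) = -143/4505008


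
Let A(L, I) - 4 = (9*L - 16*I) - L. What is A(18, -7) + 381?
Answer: 641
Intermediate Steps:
A(L, I) = 4 - 16*I + 8*L (A(L, I) = 4 + ((9*L - 16*I) - L) = 4 + ((-16*I + 9*L) - L) = 4 + (-16*I + 8*L) = 4 - 16*I + 8*L)
A(18, -7) + 381 = (4 - 16*(-7) + 8*18) + 381 = (4 + 112 + 144) + 381 = 260 + 381 = 641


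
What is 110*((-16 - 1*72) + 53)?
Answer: -3850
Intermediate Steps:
110*((-16 - 1*72) + 53) = 110*((-16 - 72) + 53) = 110*(-88 + 53) = 110*(-35) = -3850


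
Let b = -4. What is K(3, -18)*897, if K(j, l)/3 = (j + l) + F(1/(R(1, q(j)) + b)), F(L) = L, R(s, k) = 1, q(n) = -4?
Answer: -41262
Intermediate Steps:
K(j, l) = -1 + 3*j + 3*l (K(j, l) = 3*((j + l) + 1/(1 - 4)) = 3*((j + l) + 1/(-3)) = 3*((j + l) - ⅓) = 3*(-⅓ + j + l) = -1 + 3*j + 3*l)
K(3, -18)*897 = (-1 + 3*3 + 3*(-18))*897 = (-1 + 9 - 54)*897 = -46*897 = -41262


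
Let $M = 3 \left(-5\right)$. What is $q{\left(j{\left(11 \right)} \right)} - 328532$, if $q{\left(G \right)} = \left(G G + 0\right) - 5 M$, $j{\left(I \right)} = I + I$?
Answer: $-327973$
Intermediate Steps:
$j{\left(I \right)} = 2 I$
$M = -15$
$q{\left(G \right)} = 75 + G^{2}$ ($q{\left(G \right)} = \left(G G + 0\right) - -75 = \left(G^{2} + 0\right) + 75 = G^{2} + 75 = 75 + G^{2}$)
$q{\left(j{\left(11 \right)} \right)} - 328532 = \left(75 + \left(2 \cdot 11\right)^{2}\right) - 328532 = \left(75 + 22^{2}\right) - 328532 = \left(75 + 484\right) - 328532 = 559 - 328532 = -327973$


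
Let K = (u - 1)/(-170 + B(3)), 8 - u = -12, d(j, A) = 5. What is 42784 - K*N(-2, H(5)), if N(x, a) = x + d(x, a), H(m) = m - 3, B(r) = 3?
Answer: 7144985/167 ≈ 42784.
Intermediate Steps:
H(m) = -3 + m
u = 20 (u = 8 - 1*(-12) = 8 + 12 = 20)
N(x, a) = 5 + x (N(x, a) = x + 5 = 5 + x)
K = -19/167 (K = (20 - 1)/(-170 + 3) = 19/(-167) = 19*(-1/167) = -19/167 ≈ -0.11377)
42784 - K*N(-2, H(5)) = 42784 - (-19)*(5 - 2)/167 = 42784 - (-19)*3/167 = 42784 - 1*(-57/167) = 42784 + 57/167 = 7144985/167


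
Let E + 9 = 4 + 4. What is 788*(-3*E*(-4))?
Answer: -9456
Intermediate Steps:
E = -1 (E = -9 + (4 + 4) = -9 + 8 = -1)
788*(-3*E*(-4)) = 788*(-3*(-1)*(-4)) = 788*(3*(-4)) = 788*(-12) = -9456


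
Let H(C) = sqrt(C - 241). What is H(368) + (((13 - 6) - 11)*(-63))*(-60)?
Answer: -15120 + sqrt(127) ≈ -15109.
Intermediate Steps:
H(C) = sqrt(-241 + C)
H(368) + (((13 - 6) - 11)*(-63))*(-60) = sqrt(-241 + 368) + (((13 - 6) - 11)*(-63))*(-60) = sqrt(127) + ((7 - 11)*(-63))*(-60) = sqrt(127) - 4*(-63)*(-60) = sqrt(127) + 252*(-60) = sqrt(127) - 15120 = -15120 + sqrt(127)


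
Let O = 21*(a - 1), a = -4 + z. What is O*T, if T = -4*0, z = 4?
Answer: 0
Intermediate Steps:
a = 0 (a = -4 + 4 = 0)
T = 0
O = -21 (O = 21*(0 - 1) = 21*(-1) = -21)
O*T = -21*0 = 0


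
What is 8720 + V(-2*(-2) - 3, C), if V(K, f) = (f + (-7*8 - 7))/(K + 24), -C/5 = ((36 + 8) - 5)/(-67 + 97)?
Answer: 435861/50 ≈ 8717.2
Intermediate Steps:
C = -13/2 (C = -5*((36 + 8) - 5)/(-67 + 97) = -5*(44 - 5)/30 = -195/30 = -5*13/10 = -13/2 ≈ -6.5000)
V(K, f) = (-63 + f)/(24 + K) (V(K, f) = (f + (-56 - 7))/(24 + K) = (f - 63)/(24 + K) = (-63 + f)/(24 + K))
8720 + V(-2*(-2) - 3, C) = 8720 + (-63 - 13/2)/(24 + (-2*(-2) - 3)) = 8720 - 139/2/(24 + (4 - 3)) = 8720 - 139/2/(24 + 1) = 8720 - 139/2/25 = 8720 + (1/25)*(-139/2) = 8720 - 139/50 = 435861/50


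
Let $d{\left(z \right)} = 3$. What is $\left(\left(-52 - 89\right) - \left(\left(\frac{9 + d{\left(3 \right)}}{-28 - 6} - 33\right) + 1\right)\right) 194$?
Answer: $- \frac{358318}{17} \approx -21078.0$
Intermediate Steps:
$\left(\left(-52 - 89\right) - \left(\left(\frac{9 + d{\left(3 \right)}}{-28 - 6} - 33\right) + 1\right)\right) 194 = \left(\left(-52 - 89\right) - \left(\left(\frac{9 + 3}{-28 - 6} - 33\right) + 1\right)\right) 194 = \left(\left(-52 - 89\right) - \left(\left(\frac{12}{-34} - 33\right) + 1\right)\right) 194 = \left(-141 - \left(\left(12 \left(- \frac{1}{34}\right) - 33\right) + 1\right)\right) 194 = \left(-141 - \left(\left(- \frac{6}{17} - 33\right) + 1\right)\right) 194 = \left(-141 - \left(- \frac{567}{17} + 1\right)\right) 194 = \left(-141 - - \frac{550}{17}\right) 194 = \left(-141 + \frac{550}{17}\right) 194 = \left(- \frac{1847}{17}\right) 194 = - \frac{358318}{17}$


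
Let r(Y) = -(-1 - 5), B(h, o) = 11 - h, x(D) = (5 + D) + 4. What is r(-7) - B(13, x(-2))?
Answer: 8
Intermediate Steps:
x(D) = 9 + D
r(Y) = 6 (r(Y) = -1*(-6) = 6)
r(-7) - B(13, x(-2)) = 6 - (11 - 1*13) = 6 - (11 - 13) = 6 - 1*(-2) = 6 + 2 = 8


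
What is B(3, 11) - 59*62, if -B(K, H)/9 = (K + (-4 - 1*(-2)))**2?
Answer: -3667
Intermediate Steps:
B(K, H) = -9*(-2 + K)**2 (B(K, H) = -9*(K + (-4 - 1*(-2)))**2 = -9*(K + (-4 + 2))**2 = -9*(K - 2)**2 = -9*(-2 + K)**2)
B(3, 11) - 59*62 = -9*(-2 + 3)**2 - 59*62 = -9*1**2 - 3658 = -9*1 - 3658 = -9 - 3658 = -3667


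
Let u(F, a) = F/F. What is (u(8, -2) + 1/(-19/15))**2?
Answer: 16/361 ≈ 0.044321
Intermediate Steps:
u(F, a) = 1
(u(8, -2) + 1/(-19/15))**2 = (1 + 1/(-19/15))**2 = (1 - 15/19)**2 = (4/19)**2 = 16/361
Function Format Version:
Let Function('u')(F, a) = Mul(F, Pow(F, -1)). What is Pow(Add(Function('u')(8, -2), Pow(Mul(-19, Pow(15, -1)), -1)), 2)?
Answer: Rational(16, 361) ≈ 0.044321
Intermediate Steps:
Function('u')(F, a) = 1
Pow(Add(Function('u')(8, -2), Pow(Mul(-19, Pow(15, -1)), -1)), 2) = Pow(Add(1, Pow(Mul(-19, Pow(15, -1)), -1)), 2) = Pow(Add(1, Pow(Mul(-19, Rational(1, 15)), -1)), 2) = Pow(Add(1, Pow(Rational(-19, 15), -1)), 2) = Pow(Add(1, Rational(-15, 19)), 2) = Pow(Rational(4, 19), 2) = Rational(16, 361)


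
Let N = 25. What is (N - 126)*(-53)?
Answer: 5353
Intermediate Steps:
(N - 126)*(-53) = (25 - 126)*(-53) = -101*(-53) = 5353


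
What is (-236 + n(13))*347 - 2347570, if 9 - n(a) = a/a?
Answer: -2426686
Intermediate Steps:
n(a) = 8 (n(a) = 9 - a/a = 9 - 1*1 = 9 - 1 = 8)
(-236 + n(13))*347 - 2347570 = (-236 + 8)*347 - 2347570 = -228*347 - 2347570 = -79116 - 2347570 = -2426686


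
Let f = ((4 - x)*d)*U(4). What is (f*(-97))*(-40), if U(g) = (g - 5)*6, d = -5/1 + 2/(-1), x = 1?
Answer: 488880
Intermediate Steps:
d = -7 (d = -5*1 + 2*(-1) = -5 - 2 = -7)
U(g) = -30 + 6*g (U(g) = (-5 + g)*6 = -30 + 6*g)
f = 126 (f = ((4 - 1*1)*(-7))*(-30 + 6*4) = ((4 - 1)*(-7))*(-30 + 24) = (3*(-7))*(-6) = -21*(-6) = 126)
(f*(-97))*(-40) = (126*(-97))*(-40) = -12222*(-40) = 488880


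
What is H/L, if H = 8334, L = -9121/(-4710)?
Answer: 39253140/9121 ≈ 4303.6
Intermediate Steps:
L = 9121/4710 (L = -9121*(-1/4710) = 9121/4710 ≈ 1.9365)
H/L = 8334/(9121/4710) = 8334*(4710/9121) = 39253140/9121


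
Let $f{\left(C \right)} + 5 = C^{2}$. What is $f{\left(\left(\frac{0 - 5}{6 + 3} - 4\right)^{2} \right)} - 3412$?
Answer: $- \frac{19593176}{6561} \approx -2986.3$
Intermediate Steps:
$f{\left(C \right)} = -5 + C^{2}$
$f{\left(\left(\frac{0 - 5}{6 + 3} - 4\right)^{2} \right)} - 3412 = \left(-5 + \left(\left(\frac{0 - 5}{6 + 3} - 4\right)^{2}\right)^{2}\right) - 3412 = \left(-5 + \left(\left(- \frac{5}{9} - 4\right)^{2}\right)^{2}\right) - 3412 = \left(-5 + \left(\left(- \frac{41}{9}\right)^{2}\right)^{2}\right) - 3412 = \left(-5 + \left(\frac{1681}{81}\right)^{2}\right) - 3412 = \left(-5 + \frac{2825761}{6561}\right) - 3412 = \frac{2792956}{6561} - 3412 = - \frac{19593176}{6561}$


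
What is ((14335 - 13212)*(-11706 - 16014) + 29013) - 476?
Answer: -31101023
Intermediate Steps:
((14335 - 13212)*(-11706 - 16014) + 29013) - 476 = (1123*(-27720) + 29013) - 476 = (-31129560 + 29013) - 476 = -31100547 - 476 = -31101023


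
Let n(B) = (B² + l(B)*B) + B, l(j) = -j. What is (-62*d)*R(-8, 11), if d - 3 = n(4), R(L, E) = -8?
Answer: 3472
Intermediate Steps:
n(B) = B (n(B) = (B² + (-B)*B) + B = (B² - B²) + B = 0 + B = B)
d = 7 (d = 3 + 4 = 7)
(-62*d)*R(-8, 11) = -62*7*(-8) = -434*(-8) = 3472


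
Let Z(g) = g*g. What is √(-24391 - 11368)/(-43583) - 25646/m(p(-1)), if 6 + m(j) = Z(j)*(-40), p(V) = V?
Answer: 12823/23 - I*√35759/43583 ≈ 557.52 - 0.0043389*I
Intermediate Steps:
Z(g) = g²
m(j) = -6 - 40*j² (m(j) = -6 + j²*(-40) = -6 - 40*j²)
√(-24391 - 11368)/(-43583) - 25646/m(p(-1)) = √(-24391 - 11368)/(-43583) - 25646/(-6 - 40*(-1)²) = √(-35759)*(-1/43583) - 25646/(-6 - 40*1) = (I*√35759)*(-1/43583) - 25646/(-6 - 40) = -I*√35759/43583 - 25646/(-46) = -I*√35759/43583 - 25646*(-1/46) = -I*√35759/43583 + 12823/23 = 12823/23 - I*√35759/43583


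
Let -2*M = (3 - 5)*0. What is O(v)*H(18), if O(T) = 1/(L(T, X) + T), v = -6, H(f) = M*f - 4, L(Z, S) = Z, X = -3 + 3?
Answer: ⅓ ≈ 0.33333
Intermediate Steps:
X = 0
M = 0 (M = -(3 - 5)*0/2 = -(-1)*0 = -½*0 = 0)
H(f) = -4 (H(f) = 0*f - 4 = 0 - 4 = -4)
O(T) = 1/(2*T) (O(T) = 1/(T + T) = 1/(2*T))
O(v)*H(18) = ((½)/(-6))*(-4) = ((½)*(-⅙))*(-4) = -1/12*(-4) = ⅓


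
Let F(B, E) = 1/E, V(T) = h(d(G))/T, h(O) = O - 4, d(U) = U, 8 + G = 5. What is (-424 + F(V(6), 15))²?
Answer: 40436881/225 ≈ 1.7972e+5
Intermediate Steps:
G = -3 (G = -8 + 5 = -3)
h(O) = -4 + O
V(T) = -7/T (V(T) = (-4 - 3)/T = -7/T)
(-424 + F(V(6), 15))² = (-424 + 1/15)² = (-6359/15)² = 40436881/225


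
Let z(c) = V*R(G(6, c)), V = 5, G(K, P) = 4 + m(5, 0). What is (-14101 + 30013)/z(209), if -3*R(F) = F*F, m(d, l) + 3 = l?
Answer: -47736/5 ≈ -9547.2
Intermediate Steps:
m(d, l) = -3 + l
G(K, P) = 1 (G(K, P) = 4 + (-3 + 0) = 4 - 3 = 1)
R(F) = -F²/3 (R(F) = -F*F/3 = -F²/3)
z(c) = -5/3 (z(c) = 5*(-⅓*1²) = 5*(-⅓*1) = 5*(-⅓) = -5/3)
(-14101 + 30013)/z(209) = (-14101 + 30013)/(-5/3) = 15912*(-⅗) = -47736/5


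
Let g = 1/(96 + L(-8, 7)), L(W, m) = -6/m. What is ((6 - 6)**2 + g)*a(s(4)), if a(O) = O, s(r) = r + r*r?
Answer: 70/333 ≈ 0.21021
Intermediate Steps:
s(r) = r + r**2
g = 7/666 (g = 1/(96 - 6/7) = 1/(666/7) = 7/666 ≈ 0.010511)
((6 - 6)**2 + g)*a(s(4)) = ((6 - 6)**2 + 7/666)*(4*(1 + 4)) = (0**2 + 7/666)*(4*5) = (0 + 7/666)*20 = (7/666)*20 = 70/333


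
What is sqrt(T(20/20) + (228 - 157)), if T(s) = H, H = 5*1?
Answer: 2*sqrt(19) ≈ 8.7178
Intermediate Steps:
H = 5
T(s) = 5
sqrt(T(20/20) + (228 - 157)) = sqrt(5 + (228 - 157)) = sqrt(5 + 71) = sqrt(76) = 2*sqrt(19)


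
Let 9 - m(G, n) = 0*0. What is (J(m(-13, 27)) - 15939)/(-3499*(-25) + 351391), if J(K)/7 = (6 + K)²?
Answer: -7182/219433 ≈ -0.032730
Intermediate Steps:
m(G, n) = 9 (m(G, n) = 9 - 0*0 = 9 - 1*0 = 9 + 0 = 9)
J(K) = 7*(6 + K)²
(J(m(-13, 27)) - 15939)/(-3499*(-25) + 351391) = (7*(6 + 9)² - 15939)/(-3499*(-25) + 351391) = (7*15² - 15939)/(87475 + 351391) = (7*225 - 15939)/438866 = (1575 - 15939)*(1/438866) = -14364*1/438866 = -7182/219433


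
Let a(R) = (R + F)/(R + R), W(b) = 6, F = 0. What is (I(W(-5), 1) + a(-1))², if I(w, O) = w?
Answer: 169/4 ≈ 42.250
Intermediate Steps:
a(R) = ½ (a(R) = (R + 0)/(R + R) = R/((2*R)) = R*(1/(2*R)) = ½)
(I(W(-5), 1) + a(-1))² = (6 + ½)² = (13/2)² = 169/4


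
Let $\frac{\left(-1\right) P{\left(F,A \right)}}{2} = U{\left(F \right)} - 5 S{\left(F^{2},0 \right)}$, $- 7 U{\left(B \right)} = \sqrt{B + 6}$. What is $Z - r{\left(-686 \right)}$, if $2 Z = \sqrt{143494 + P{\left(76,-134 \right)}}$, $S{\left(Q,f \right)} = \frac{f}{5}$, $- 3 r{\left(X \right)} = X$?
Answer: $- \frac{686}{3} + \frac{\sqrt{7031206 + 14 \sqrt{82}}}{14} \approx -39.262$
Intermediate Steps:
$U{\left(B \right)} = - \frac{\sqrt{6 + B}}{7}$ ($U{\left(B \right)} = - \frac{\sqrt{B + 6}}{7} = - \frac{\sqrt{6 + B}}{7}$)
$r{\left(X \right)} = - \frac{X}{3}$
$S{\left(Q,f \right)} = \frac{f}{5}$ ($S{\left(Q,f \right)} = f \frac{1}{5} = \frac{f}{5}$)
$P{\left(F,A \right)} = \frac{2 \sqrt{6 + F}}{7}$ ($P{\left(F,A \right)} = - 2 \left(- \frac{\sqrt{6 + F}}{7} - 5 \cdot \frac{1}{5} \cdot 0\right) = - 2 \left(- \frac{\sqrt{6 + F}}{7} - 0\right) = - 2 \left(- \frac{\sqrt{6 + F}}{7} + 0\right) = - 2 \left(- \frac{\sqrt{6 + F}}{7}\right) = \frac{2 \sqrt{6 + F}}{7}$)
$Z = \frac{\sqrt{143494 + \frac{2 \sqrt{82}}{7}}}{2}$ ($Z = \frac{\sqrt{143494 + \frac{2 \sqrt{6 + 76}}{7}}}{2} = \frac{\sqrt{143494 + \frac{2 \sqrt{82}}{7}}}{2} \approx 189.4$)
$Z - r{\left(-686 \right)} = \frac{\sqrt{7031206 + 14 \sqrt{82}}}{14} - \left(- \frac{1}{3}\right) \left(-686\right) = \frac{\sqrt{7031206 + 14 \sqrt{82}}}{14} - \frac{686}{3} = - \frac{686}{3} + \frac{\sqrt{7031206 + 14 \sqrt{82}}}{14}$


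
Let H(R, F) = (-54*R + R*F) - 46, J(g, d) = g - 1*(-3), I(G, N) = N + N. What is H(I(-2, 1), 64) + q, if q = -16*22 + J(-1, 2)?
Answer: -376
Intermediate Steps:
I(G, N) = 2*N
J(g, d) = 3 + g (J(g, d) = g + 3 = 3 + g)
H(R, F) = -46 - 54*R + F*R (H(R, F) = (-54*R + F*R) - 46 = -46 - 54*R + F*R)
q = -350 (q = -16*22 + (3 - 1) = -352 + 2 = -350)
H(I(-2, 1), 64) + q = (-46 - 108 + 64*(2*1)) - 350 = (-46 - 54*2 + 64*2) - 350 = (-46 - 108 + 128) - 350 = -26 - 350 = -376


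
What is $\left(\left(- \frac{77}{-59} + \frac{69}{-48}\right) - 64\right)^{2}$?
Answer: $\frac{3665212681}{891136} \approx 4113.0$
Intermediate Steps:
$\left(\left(- \frac{77}{-59} + \frac{69}{-48}\right) - 64\right)^{2} = \left(\left(\left(-77\right) \left(- \frac{1}{59}\right) + 69 \left(- \frac{1}{48}\right)\right) - 64\right)^{2} = \left(\left(\frac{77}{59} - \frac{23}{16}\right) - 64\right)^{2} = \left(- \frac{125}{944} - 64\right)^{2} = \left(- \frac{60541}{944}\right)^{2} = \frac{3665212681}{891136}$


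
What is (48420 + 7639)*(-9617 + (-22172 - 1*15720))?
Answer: -2663307031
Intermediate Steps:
(48420 + 7639)*(-9617 + (-22172 - 1*15720)) = 56059*(-9617 + (-22172 - 15720)) = 56059*(-9617 - 37892) = 56059*(-47509) = -2663307031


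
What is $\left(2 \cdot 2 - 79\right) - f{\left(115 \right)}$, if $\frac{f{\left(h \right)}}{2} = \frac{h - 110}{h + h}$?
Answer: $- \frac{1726}{23} \approx -75.043$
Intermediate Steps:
$f{\left(h \right)} = \frac{-110 + h}{h}$ ($f{\left(h \right)} = 2 \frac{h - 110}{h + h} = 2 \frac{-110 + h}{2 h} = \frac{-110 + h}{h}$)
$\left(2 \cdot 2 - 79\right) - f{\left(115 \right)} = \left(2 \cdot 2 - 79\right) - \frac{-110 + 115}{115} = \left(4 - 79\right) - \frac{1}{115} \cdot 5 = -75 - \frac{1}{23} = - \frac{1726}{23}$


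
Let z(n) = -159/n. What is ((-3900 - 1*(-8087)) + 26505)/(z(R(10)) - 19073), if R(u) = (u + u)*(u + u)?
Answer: -12276800/7629359 ≈ -1.6092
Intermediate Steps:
R(u) = 4*u**2 (R(u) = (2*u)*(2*u) = 4*u**2)
((-3900 - 1*(-8087)) + 26505)/(z(R(10)) - 19073) = ((-3900 - 1*(-8087)) + 26505)/(-159/(4*10**2) - 19073) = ((-3900 + 8087) + 26505)/(-159/(4*100) - 19073) = (4187 + 26505)/(-159/400 - 19073) = 30692/(-159*1/400 - 19073) = 30692/(-159/400 - 19073) = 30692/(-7629359/400) = 30692*(-400/7629359) = -12276800/7629359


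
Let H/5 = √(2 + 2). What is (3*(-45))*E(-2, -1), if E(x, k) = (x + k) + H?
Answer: -945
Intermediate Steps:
H = 10 (H = 5*√(2 + 2) = 5*√4 = 5*2 = 10)
E(x, k) = 10 + k + x (E(x, k) = (x + k) + 10 = (k + x) + 10 = 10 + k + x)
(3*(-45))*E(-2, -1) = (3*(-45))*(10 - 1 - 2) = -135*7 = -945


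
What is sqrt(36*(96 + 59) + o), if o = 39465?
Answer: 3*sqrt(5005) ≈ 212.24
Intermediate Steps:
sqrt(36*(96 + 59) + o) = sqrt(36*(96 + 59) + 39465) = sqrt(36*155 + 39465) = sqrt(5580 + 39465) = sqrt(45045) = 3*sqrt(5005)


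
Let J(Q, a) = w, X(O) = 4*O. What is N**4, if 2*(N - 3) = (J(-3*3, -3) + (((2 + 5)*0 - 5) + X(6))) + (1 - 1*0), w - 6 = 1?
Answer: 1185921/16 ≈ 74120.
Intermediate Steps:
w = 7 (w = 6 + 1 = 7)
J(Q, a) = 7
N = 33/2 (N = 3 + ((7 + (((2 + 5)*0 - 5) + 4*6)) + (1 - 1*0))/2 = 3 + ((7 + ((7*0 - 5) + 24)) + (1 + 0))/2 = 3 + ((7 + ((0 - 5) + 24)) + 1)/2 = 3 + ((7 + (-5 + 24)) + 1)/2 = 3 + ((7 + 19) + 1)/2 = 3 + (26 + 1)/2 = 3 + (1/2)*27 = 3 + 27/2 = 33/2 ≈ 16.500)
N**4 = (33/2)**4 = 1185921/16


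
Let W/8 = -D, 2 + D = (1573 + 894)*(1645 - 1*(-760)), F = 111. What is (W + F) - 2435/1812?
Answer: -86006497271/1812 ≈ -4.7465e+7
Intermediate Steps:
D = 5933133 (D = -2 + (1573 + 894)*(1645 - 1*(-760)) = -2 + 2467*(1645 + 760) = -2 + 2467*2405 = -2 + 5933135 = 5933133)
W = -47465064 (W = 8*(-1*5933133) = 8*(-5933133) = -47465064)
(W + F) - 2435/1812 = (-47465064 + 111) - 2435/1812 = -47464953 - 2435*1/1812 = -47464953 - 2435/1812 = -86006497271/1812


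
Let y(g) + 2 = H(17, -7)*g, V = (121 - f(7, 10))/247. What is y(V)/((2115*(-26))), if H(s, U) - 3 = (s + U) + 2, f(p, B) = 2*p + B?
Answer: -961/13582530 ≈ -7.0753e-5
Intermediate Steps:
f(p, B) = B + 2*p
H(s, U) = 5 + U + s (H(s, U) = 3 + ((s + U) + 2) = 3 + ((U + s) + 2) = 3 + (2 + U + s) = 5 + U + s)
V = 97/247 (V = (121 - (10 + 2*7))/247 = (121 - (10 + 14))*(1/247) = (121 - 1*24)*(1/247) = (121 - 24)*(1/247) = 97*(1/247) = 97/247 ≈ 0.39271)
y(g) = -2 + 15*g (y(g) = -2 + (5 - 7 + 17)*g = -2 + 15*g)
y(V)/((2115*(-26))) = (-2 + 15*(97/247))/((2115*(-26))) = (-2 + 1455/247)/(-54990) = (961/247)*(-1/54990) = -961/13582530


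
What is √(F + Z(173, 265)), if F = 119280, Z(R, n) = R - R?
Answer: 4*√7455 ≈ 345.37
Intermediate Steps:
Z(R, n) = 0
√(F + Z(173, 265)) = √(119280 + 0) = √119280 = 4*√7455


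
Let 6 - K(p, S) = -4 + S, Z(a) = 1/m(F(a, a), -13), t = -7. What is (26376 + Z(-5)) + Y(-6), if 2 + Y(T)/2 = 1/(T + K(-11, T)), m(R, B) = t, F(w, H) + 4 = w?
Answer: 923022/35 ≈ 26372.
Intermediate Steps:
F(w, H) = -4 + w
m(R, B) = -7
Z(a) = -1/7 (Z(a) = 1/(-7) = -1/7)
K(p, S) = 10 - S (K(p, S) = 6 - (-4 + S) = 6 + (4 - S) = 10 - S)
Y(T) = -19/5 (Y(T) = -4 + 2/(T + (10 - T)) = -4 + 2/10 = -4 + 2*(1/10) = -4 + 1/5 = -19/5)
(26376 + Z(-5)) + Y(-6) = (26376 - 1/7) - 19/5 = 184631/7 - 19/5 = 923022/35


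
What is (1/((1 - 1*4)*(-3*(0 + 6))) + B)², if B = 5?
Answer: 73441/2916 ≈ 25.186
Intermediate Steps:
(1/((1 - 1*4)*(-3*(0 + 6))) + B)² = (1/((1 - 1*4)*(-3*(0 + 6))) + 5)² = (1/((1 - 4)*(-3*6)) + 5)² = (1/(-3*(-18)) + 5)² = (1/54 + 5)² = (271/54)² = 73441/2916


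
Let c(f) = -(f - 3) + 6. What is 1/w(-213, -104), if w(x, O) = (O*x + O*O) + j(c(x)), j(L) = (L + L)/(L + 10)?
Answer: 58/1912255 ≈ 3.0331e-5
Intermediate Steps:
c(f) = 9 - f (c(f) = -(-3 + f) + 6 = (3 - f) + 6 = 9 - f)
j(L) = 2*L/(10 + L) (j(L) = (2*L)/(10 + L) = 2*L/(10 + L))
w(x, O) = O² + O*x + 2*(9 - x)/(19 - x) (w(x, O) = (O*x + O*O) + 2*(9 - x)/(10 + (9 - x)) = (O*x + O²) + 2*(9 - x)/(19 - x) = (O² + O*x) + 2*(9 - x)/(19 - x) = O² + O*x + 2*(9 - x)/(19 - x))
1/w(-213, -104) = 1/((-18 + 2*(-213) - 104*(-19 - 213)*(-104 - 213))/(-19 - 213)) = 1/((-18 - 426 - 104*(-232)*(-317))/(-232)) = 1/(-(-18 - 426 - 7648576)/232) = 1/(-1/232*(-7649020)) = 1/(1912255/58) = 58/1912255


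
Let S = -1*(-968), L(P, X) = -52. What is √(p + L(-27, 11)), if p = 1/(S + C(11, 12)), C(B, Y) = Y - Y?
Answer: I*√100670/44 ≈ 7.211*I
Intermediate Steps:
S = 968
C(B, Y) = 0
p = 1/968 (p = 1/(968 + 0) = 1/968 ≈ 0.0010331)
√(p + L(-27, 11)) = √(1/968 - 52) = √(-50335/968) = I*√100670/44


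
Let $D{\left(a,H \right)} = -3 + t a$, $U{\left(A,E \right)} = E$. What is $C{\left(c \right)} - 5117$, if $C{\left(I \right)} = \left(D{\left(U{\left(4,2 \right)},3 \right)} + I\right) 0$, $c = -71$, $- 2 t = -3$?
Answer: $-5117$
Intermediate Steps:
$t = \frac{3}{2}$ ($t = \left(- \frac{1}{2}\right) \left(-3\right) = \frac{3}{2} \approx 1.5$)
$D{\left(a,H \right)} = -3 + \frac{3 a}{2}$
$C{\left(I \right)} = 0$ ($C{\left(I \right)} = \left(\left(-3 + \frac{3}{2} \cdot 2\right) + I\right) 0 = \left(\left(-3 + 3\right) + I\right) 0 = \left(0 + I\right) 0 = I 0 = 0$)
$C{\left(c \right)} - 5117 = 0 - 5117 = -5117$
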